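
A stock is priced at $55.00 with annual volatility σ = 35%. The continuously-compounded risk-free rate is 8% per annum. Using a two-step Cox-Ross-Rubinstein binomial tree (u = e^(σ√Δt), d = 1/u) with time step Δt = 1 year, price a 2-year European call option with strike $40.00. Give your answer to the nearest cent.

CRR parameters: u = e^(σ√Δt) = e^(0.35·√1) = 1.4191, d = 1/u = 0.7047
Per-period rate: rΔt = 0.08·1 = 0.08, so R = e^0.08 = 1.0833
Risk-neutral probability p = (e^0.08 − 0.7047)/(1.4191 − 0.7047) = 0.3786/0.7144 = 0.5300
Terminal stock prices: S_uu = 110.8, S_ud = 55, S_dd = 27.31
Terminal payoffs (S − K): max(70.76, 0) = 70.76, max(15, 0) = 15, max(-12.69, 0) = 0
Node u (S = 78.05): V_u = e^(−0.08)·[0.5300·70.7564 + 0.4700·15.0000] = 41.1241
Node d (S = 38.76): V_d = e^(−0.08)·[0.5300·15.0000 + 0.4700·0.0000] = 7.3383
Node 0 (S = 55): V_0 = e^(−0.08)·[0.5300·41.1241 + 0.4700·7.3383] = 23.3029

$23.30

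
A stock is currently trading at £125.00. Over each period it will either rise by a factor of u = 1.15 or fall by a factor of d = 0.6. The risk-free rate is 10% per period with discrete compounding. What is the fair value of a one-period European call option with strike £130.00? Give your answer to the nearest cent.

£11.36

Risk-neutral probability p = (1 + 0.1 − 0.6)/(1.15 − 0.6) = 0.5000/0.5500 = 0.9091
Terminal stock prices: S_u = 143.8, S_d = 75
Terminal payoffs (S − K): max(13.75, 0) = 13.75, max(-55, 0) = 0
Node 0 (S = 125): V_0 = 1/1.1·[0.9091·13.7500 + 0.0909·0.0000] = 11.3636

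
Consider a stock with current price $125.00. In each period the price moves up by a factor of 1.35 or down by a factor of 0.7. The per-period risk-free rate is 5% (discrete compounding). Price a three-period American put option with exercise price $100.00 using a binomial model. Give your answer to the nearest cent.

$10.92

Risk-neutral probability p = (1 + 0.05 − 0.7)/(1.35 − 0.7) = 0.3500/0.6500 = 0.5385
Terminal stock prices: S_uuu = 307.5, S_uud = 159.5, S_udd = 82.69, S_ddd = 42.87
Terminal payoffs (K − S): max(-207.5, 0) = 0, max(-59.47, 0) = 0, max(17.31, 0) = 17.31, max(57.13, 0) = 57.13
Node uu (S = 227.8): continuation = 1/1.05·[0.5385·0.0000 + 0.4615·0.0000] = 0.0000; exercise value = 0.0000 ≤ continuation, so V_uu = 0.0000
Node ud (S = 118.1): continuation = 1/1.05·[0.5385·0.0000 + 0.4615·17.3125] = 7.6099; exercise value = 0.0000 ≤ continuation, so V_ud = 7.6099
Node dd (S = 61.25): continuation = 1/1.05·[0.5385·17.3125 + 0.4615·57.1250] = 33.9881; exercise value = 38.7500 > continuation, so V_dd = 38.7500 (exercise)
Node u (S = 168.8): continuation = 1/1.05·[0.5385·0.0000 + 0.4615·7.6099] = 3.3450; exercise value = 0.0000 ≤ continuation, so V_u = 3.3450
Node d (S = 87.5): continuation = 1/1.05·[0.5385·7.6099 + 0.4615·38.7500] = 20.9355; exercise value = 12.5000 ≤ continuation, so V_d = 20.9355
Node 0 (S = 125): continuation = 1/1.05·[0.5385·3.3450 + 0.4615·20.9355] = 10.9178; exercise value = 0.0000 ≤ continuation, so V_0 = 10.9178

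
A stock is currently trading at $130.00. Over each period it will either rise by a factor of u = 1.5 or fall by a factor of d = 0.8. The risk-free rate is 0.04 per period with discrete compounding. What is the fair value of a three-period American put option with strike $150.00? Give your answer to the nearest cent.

$33.30

Risk-neutral probability p = (1 + 0.04 − 0.8)/(1.5 − 0.8) = 0.2400/0.7000 = 0.3429
Terminal stock prices: S_uuu = 438.8, S_uud = 234, S_udd = 124.8, S_ddd = 66.56
Terminal payoffs (K − S): max(-288.8, 0) = 0, max(-84, 0) = 0, max(25.2, 0) = 25.2, max(83.44, 0) = 83.44
Node uu (S = 292.5): continuation = 1/1.04·[0.3429·0.0000 + 0.6571·0.0000] = 0.0000; exercise value = 0.0000 ≤ continuation, so V_uu = 0.0000
Node ud (S = 156): continuation = 1/1.04·[0.3429·0.0000 + 0.6571·25.2000] = 15.9231; exercise value = 0.0000 ≤ continuation, so V_ud = 15.9231
Node dd (S = 83.2): continuation = 1/1.04·[0.3429·25.2000 + 0.6571·83.4400] = 61.0308; exercise value = 66.8000 > continuation, so V_dd = 66.8000 (exercise)
Node u (S = 195): continuation = 1/1.04·[0.3429·0.0000 + 0.6571·15.9231] = 10.0613; exercise value = 0.0000 ≤ continuation, so V_u = 10.0613
Node d (S = 104): continuation = 1/1.04·[0.3429·15.9231 + 0.6571·66.8000] = 47.4582; exercise value = 46.0000 ≤ continuation, so V_d = 47.4582
Node 0 (S = 130): continuation = 1/1.04·[0.3429·10.0613 + 0.6571·47.4582] = 33.3042; exercise value = 20.0000 ≤ continuation, so V_0 = 33.3042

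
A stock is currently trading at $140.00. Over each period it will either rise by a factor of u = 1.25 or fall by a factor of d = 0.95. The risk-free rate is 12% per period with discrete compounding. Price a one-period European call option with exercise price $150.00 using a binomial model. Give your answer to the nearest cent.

Risk-neutral probability p = (1 + 0.12 − 0.95)/(1.25 − 0.95) = 0.1700/0.3000 = 0.5667
Terminal stock prices: S_u = 175, S_d = 133
Terminal payoffs (S − K): max(25, 0) = 25, max(-17, 0) = 0
Node 0 (S = 140): V_0 = 1/1.12·[0.5667·25.0000 + 0.4333·0.0000] = 12.6488

$12.65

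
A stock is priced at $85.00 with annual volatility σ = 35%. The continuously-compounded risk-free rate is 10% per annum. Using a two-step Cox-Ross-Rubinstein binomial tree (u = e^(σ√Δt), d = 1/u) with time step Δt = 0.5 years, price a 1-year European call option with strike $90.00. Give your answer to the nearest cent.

$13.09

CRR parameters: u = e^(σ√Δt) = e^(0.35·√0.5) = 1.2808, d = 1/u = 0.7808
Per-period rate: rΔt = 0.1·0.5 = 0.05, so R = e^0.05 = 1.0513
Risk-neutral probability p = (e^0.05 − 0.7808)/(1.2808 − 0.7808) = 0.2705/0.5000 = 0.5410
Terminal stock prices: S_uu = 139.4, S_ud = 85, S_dd = 51.81
Terminal payoffs (S − K): max(49.44, 0) = 49.44, max(-5, 0) = 0, max(-38.19, 0) = 0
Node u (S = 108.9): V_u = e^(−0.05)·[0.5410·49.4388 + 0.4590·0.0000] = 25.4408
Node d (S = 66.36): V_d = e^(−0.05)·[0.5410·0.0000 + 0.4590·0.0000] = 0.0000
Node 0 (S = 85): V_0 = e^(−0.05)·[0.5410·25.4408 + 0.4590·0.0000] = 13.0916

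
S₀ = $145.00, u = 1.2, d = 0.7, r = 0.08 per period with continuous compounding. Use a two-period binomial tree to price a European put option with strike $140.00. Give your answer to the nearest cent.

$8.75

Risk-neutral probability p = (e^0.08 − 0.7)/(1.2 − 0.7) = 0.3833/0.5000 = 0.7666
Terminal stock prices: S_uu = 208.8, S_ud = 121.8, S_dd = 71.05
Terminal payoffs (K − S): max(-68.8, 0) = 0, max(18.2, 0) = 18.2, max(68.95, 0) = 68.95
Node u (S = 174): V_u = e^(−0.08)·[0.7666·0.0000 + 0.2334·18.2000] = 3.9217
Node d (S = 101.5): V_d = e^(−0.08)·[0.7666·18.2000 + 0.2334·68.9500] = 27.7363
Node 0 (S = 145): V_0 = e^(−0.08)·[0.7666·3.9217 + 0.2334·27.7363] = 8.7518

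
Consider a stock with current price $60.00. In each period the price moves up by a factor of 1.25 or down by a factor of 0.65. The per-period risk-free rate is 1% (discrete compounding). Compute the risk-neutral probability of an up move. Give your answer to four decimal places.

p = 0.6000

Risk-neutral probability p = (1 + 0.01 − 0.65)/(1.25 − 0.65) = 0.3600/0.6000 = 0.6000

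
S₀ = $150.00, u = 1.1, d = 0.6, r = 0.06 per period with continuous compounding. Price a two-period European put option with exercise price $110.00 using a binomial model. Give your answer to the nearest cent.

$1.66

Risk-neutral probability p = (e^0.06 − 0.6)/(1.1 − 0.6) = 0.4618/0.5000 = 0.9237
Terminal stock prices: S_uu = 181.5, S_ud = 99, S_dd = 54
Terminal payoffs (K − S): max(-71.5, 0) = 0, max(11, 0) = 11, max(56, 0) = 56
Node u (S = 165): V_u = e^(−0.06)·[0.9237·0.0000 + 0.0763·11.0000] = 0.7907
Node d (S = 90): V_d = e^(−0.06)·[0.9237·11.0000 + 0.0763·56.0000] = 13.5941
Node 0 (S = 150): V_0 = e^(−0.06)·[0.9237·0.7907 + 0.0763·13.5941] = 1.6650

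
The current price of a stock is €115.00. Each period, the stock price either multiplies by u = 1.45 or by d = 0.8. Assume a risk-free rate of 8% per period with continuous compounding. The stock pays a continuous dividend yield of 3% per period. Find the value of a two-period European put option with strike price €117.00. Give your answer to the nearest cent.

€13.92

Per-period risk-free factor R = e^0.08 = 1.0833; dividend-adjusted growth = e^(0.08−0.03) = 1.0513.
Risk-neutral probability p = (1.0513 − 0.8)/(1.45 − 0.8) = 0.2513/0.6500 = 0.3866
Terminal stock prices: S_uu = 241.8, S_ud = 133.4, S_dd = 73.6
Terminal payoffs (K − S): max(-124.8, 0) = 0, max(-16.4, 0) = 0, max(43.4, 0) = 43.4
Node u (S = 166.8): V_u = e^(−0.08)·[0.3866·0.0000 + 0.6134·0.0000] = 0.0000
Node d (S = 92): V_d = e^(−0.08)·[0.3866·0.0000 + 0.6134·43.4000] = 24.5760
Node 0 (S = 115): V_0 = e^(−0.08)·[0.3866·0.0000 + 0.6134·24.5760] = 13.9165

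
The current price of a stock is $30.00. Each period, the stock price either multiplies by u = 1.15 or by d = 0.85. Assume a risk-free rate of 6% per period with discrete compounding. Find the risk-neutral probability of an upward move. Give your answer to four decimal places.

Risk-neutral probability p = (1 + 0.06 − 0.85)/(1.15 − 0.85) = 0.2100/0.3000 = 0.7000

p = 0.7000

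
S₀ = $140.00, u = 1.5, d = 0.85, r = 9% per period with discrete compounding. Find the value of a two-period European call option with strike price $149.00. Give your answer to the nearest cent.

$30.61

Risk-neutral probability p = (1 + 0.09 − 0.85)/(1.5 − 0.85) = 0.2400/0.6500 = 0.3692
Terminal stock prices: S_uu = 315, S_ud = 178.5, S_dd = 101.1
Terminal payoffs (S − K): max(166, 0) = 166, max(29.5, 0) = 29.5, max(-47.85, 0) = 0
Node u (S = 210): V_u = 1/1.09·[0.3692·166.0000 + 0.6308·29.5000] = 73.3028
Node d (S = 119): V_d = 1/1.09·[0.3692·29.5000 + 0.6308·0.0000] = 9.9929
Node 0 (S = 140): V_0 = 1/1.09·[0.3692·73.3028 + 0.6308·9.9929] = 30.6136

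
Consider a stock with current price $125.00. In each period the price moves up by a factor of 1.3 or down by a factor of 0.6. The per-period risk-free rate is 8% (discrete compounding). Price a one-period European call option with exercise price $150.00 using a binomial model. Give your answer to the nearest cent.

$7.94

Risk-neutral probability p = (1 + 0.08 − 0.6)/(1.3 − 0.6) = 0.4800/0.7000 = 0.6857
Terminal stock prices: S_u = 162.5, S_d = 75
Terminal payoffs (S − K): max(12.5, 0) = 12.5, max(-75, 0) = 0
Node 0 (S = 125): V_0 = 1/1.08·[0.6857·12.5000 + 0.3143·0.0000] = 7.9365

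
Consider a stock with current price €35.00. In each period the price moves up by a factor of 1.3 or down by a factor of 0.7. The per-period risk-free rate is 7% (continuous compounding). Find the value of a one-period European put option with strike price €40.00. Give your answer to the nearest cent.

€5.48

Risk-neutral probability p = (e^0.07 − 0.7)/(1.3 − 0.7) = 0.3725/0.6000 = 0.6208
Terminal stock prices: S_u = 45.5, S_d = 24.5
Terminal payoffs (K − S): max(-5.5, 0) = 0, max(15.5, 0) = 15.5
Node 0 (S = 35): V_0 = e^(−0.07)·[0.6208·0.0000 + 0.3792·15.5000] = 5.4796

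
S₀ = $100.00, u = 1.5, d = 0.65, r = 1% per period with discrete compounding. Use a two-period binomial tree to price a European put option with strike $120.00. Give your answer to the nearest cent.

Risk-neutral probability p = (1 + 0.01 − 0.65)/(1.5 − 0.65) = 0.3600/0.8500 = 0.4235
Terminal stock prices: S_uu = 225, S_ud = 97.5, S_dd = 42.25
Terminal payoffs (K − S): max(-105, 0) = 0, max(22.5, 0) = 22.5, max(77.75, 0) = 77.75
Node u (S = 150): V_u = 1/1.01·[0.4235·0.0000 + 0.5765·22.5000] = 12.8422
Node d (S = 65): V_d = 1/1.01·[0.4235·22.5000 + 0.5765·77.7500] = 53.8119
Node 0 (S = 100): V_0 = 1/1.01·[0.4235·12.8422 + 0.5765·53.8119] = 36.0990

$36.10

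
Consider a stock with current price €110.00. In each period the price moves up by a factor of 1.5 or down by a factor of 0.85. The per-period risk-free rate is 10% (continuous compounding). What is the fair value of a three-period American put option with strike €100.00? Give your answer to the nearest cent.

€6.20

Risk-neutral probability p = (e^0.1 − 0.85)/(1.5 − 0.85) = 0.2552/0.6500 = 0.3926
Terminal stock prices: S_uuu = 371.2, S_uud = 210.4, S_udd = 119.2, S_ddd = 67.55
Terminal payoffs (K − S): max(-271.2, 0) = 0, max(-110.4, 0) = 0, max(-19.21, 0) = 0, max(32.45, 0) = 32.45
Node uu (S = 247.5): continuation = e^(−0.1)·[0.3926·0.0000 + 0.6074·0.0000] = 0.0000; exercise value = 0.0000 ≤ continuation, so V_uu = 0.0000
Node ud (S = 140.2): continuation = e^(−0.1)·[0.3926·0.0000 + 0.6074·0.0000] = 0.0000; exercise value = 0.0000 ≤ continuation, so V_ud = 0.0000
Node dd (S = 79.47): continuation = e^(−0.1)·[0.3926·0.0000 + 0.6074·32.4463] = 17.8333; exercise value = 20.5250 > continuation, so V_dd = 20.5250 (exercise)
Node u (S = 165): continuation = e^(−0.1)·[0.3926·0.0000 + 0.6074·0.0000] = 0.0000; exercise value = 0.0000 ≤ continuation, so V_u = 0.0000
Node d (S = 93.5): continuation = e^(−0.1)·[0.3926·0.0000 + 0.6074·20.5250] = 11.2810; exercise value = 6.5000 ≤ continuation, so V_d = 11.2810
Node 0 (S = 110): continuation = e^(−0.1)·[0.3926·0.0000 + 0.6074·11.2810] = 6.2003; exercise value = 0.0000 ≤ continuation, so V_0 = 6.2003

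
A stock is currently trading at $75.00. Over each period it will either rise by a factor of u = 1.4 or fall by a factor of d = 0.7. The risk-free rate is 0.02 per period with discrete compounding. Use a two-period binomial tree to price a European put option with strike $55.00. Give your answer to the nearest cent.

$5.17

Risk-neutral probability p = (1 + 0.02 − 0.7)/(1.4 − 0.7) = 0.3200/0.7000 = 0.4571
Terminal stock prices: S_uu = 147, S_ud = 73.5, S_dd = 36.75
Terminal payoffs (K − S): max(-92, 0) = 0, max(-18.5, 0) = 0, max(18.25, 0) = 18.25
Node u (S = 105): V_u = 1/1.02·[0.4571·0.0000 + 0.5429·0.0000] = 0.0000
Node d (S = 52.5): V_d = 1/1.02·[0.4571·0.0000 + 0.5429·18.2500] = 9.7129
Node 0 (S = 75): V_0 = 1/1.02·[0.4571·0.0000 + 0.5429·9.7129] = 5.1693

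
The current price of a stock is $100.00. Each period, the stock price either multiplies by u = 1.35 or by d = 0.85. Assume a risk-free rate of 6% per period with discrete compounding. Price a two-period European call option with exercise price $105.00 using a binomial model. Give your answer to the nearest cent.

Risk-neutral probability p = (1 + 0.06 − 0.85)/(1.35 − 0.85) = 0.2100/0.5000 = 0.4200
Terminal stock prices: S_uu = 182.3, S_ud = 114.8, S_dd = 72.25
Terminal payoffs (S − K): max(77.25, 0) = 77.25, max(9.75, 0) = 9.75, max(-32.75, 0) = 0
Node u (S = 135): V_u = 1/1.06·[0.4200·77.2500 + 0.5800·9.7500] = 35.9434
Node d (S = 85): V_d = 1/1.06·[0.4200·9.7500 + 0.5800·0.0000] = 3.8632
Node 0 (S = 100): V_0 = 1/1.06·[0.4200·35.9434 + 0.5800·3.8632] = 16.3556

$16.36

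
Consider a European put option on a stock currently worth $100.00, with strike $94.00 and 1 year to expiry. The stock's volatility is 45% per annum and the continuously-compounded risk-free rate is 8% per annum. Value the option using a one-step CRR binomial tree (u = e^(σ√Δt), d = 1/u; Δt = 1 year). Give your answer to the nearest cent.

$14.55

CRR parameters: u = e^(σ√Δt) = e^(0.45·√1) = 1.5683, d = 1/u = 0.6376
Per-period rate: rΔt = 0.08·1 = 0.08, so R = e^0.08 = 1.0833
Risk-neutral probability p = (e^0.08 − 0.6376)/(1.5683 − 0.6376) = 0.4457/0.9307 = 0.4789
Terminal stock prices: S_u = 156.8, S_d = 63.76
Terminal payoffs (K − S): max(-62.83, 0) = 0, max(30.24, 0) = 30.24
Node 0 (S = 100): V_0 = e^(−0.08)·[0.4789·0.0000 + 0.5211·30.2372] = 14.5465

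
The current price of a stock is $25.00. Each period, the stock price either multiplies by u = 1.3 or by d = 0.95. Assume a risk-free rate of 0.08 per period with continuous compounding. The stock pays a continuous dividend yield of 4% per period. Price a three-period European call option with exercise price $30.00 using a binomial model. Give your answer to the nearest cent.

$1.54

Per-period risk-free factor R = e^0.08 = 1.0833; dividend-adjusted growth = e^(0.08−0.04) = 1.0408.
Risk-neutral probability p = (1.0408 − 0.95)/(1.3 − 0.95) = 0.0908/0.3500 = 0.2595
Terminal stock prices: S_uuu = 54.93, S_uud = 40.14, S_udd = 29.33, S_ddd = 21.43
Terminal payoffs (S − K): max(24.93, 0) = 24.93, max(10.14, 0) = 10.14, max(-0.6687, 0) = 0, max(-8.566, 0) = 0
Node uu (S = 42.25): V_uu = e^(−0.08)·[0.2595·24.9250 + 0.7405·10.1375] = 12.8999
Node ud (S = 30.88): V_ud = e^(−0.08)·[0.2595·10.1375 + 0.7405·0.0000] = 2.4280
Node dd (S = 22.56): V_dd = e^(−0.08)·[0.2595·0.0000 + 0.7405·0.0000] = 0.0000
Node u (S = 32.5): V_u = e^(−0.08)·[0.2595·12.8999 + 0.7405·2.4280] = 4.7495
Node d (S = 23.75): V_d = e^(−0.08)·[0.2595·2.4280 + 0.7405·0.0000] = 0.5815
Node 0 (S = 25): V_0 = e^(−0.08)·[0.2595·4.7495 + 0.7405·0.5815] = 1.5351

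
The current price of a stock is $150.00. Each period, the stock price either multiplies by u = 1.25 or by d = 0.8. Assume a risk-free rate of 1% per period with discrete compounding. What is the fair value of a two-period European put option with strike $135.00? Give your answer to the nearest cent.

Risk-neutral probability p = (1 + 0.01 − 0.8)/(1.25 − 0.8) = 0.2100/0.4500 = 0.4667
Terminal stock prices: S_uu = 234.4, S_ud = 150, S_dd = 96
Terminal payoffs (K − S): max(-99.38, 0) = 0, max(-15, 0) = 0, max(39, 0) = 39
Node u (S = 187.5): V_u = 1/1.01·[0.4667·0.0000 + 0.5333·0.0000] = 0.0000
Node d (S = 120): V_d = 1/1.01·[0.4667·0.0000 + 0.5333·39.0000] = 20.5941
Node 0 (S = 150): V_0 = 1/1.01·[0.4667·0.0000 + 0.5333·20.5941] = 10.8748

$10.87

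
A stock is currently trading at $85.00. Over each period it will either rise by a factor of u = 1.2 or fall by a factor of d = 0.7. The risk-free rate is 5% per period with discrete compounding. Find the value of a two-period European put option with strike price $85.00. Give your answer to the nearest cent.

Risk-neutral probability p = (1 + 0.05 − 0.7)/(1.2 − 0.7) = 0.3500/0.5000 = 0.7000
Terminal stock prices: S_uu = 122.4, S_ud = 71.4, S_dd = 41.65
Terminal payoffs (K − S): max(-37.4, 0) = 0, max(13.6, 0) = 13.6, max(43.35, 0) = 43.35
Node u (S = 102): V_u = 1/1.05·[0.7000·0.0000 + 0.3000·13.6000] = 3.8857
Node d (S = 59.5): V_d = 1/1.05·[0.7000·13.6000 + 0.3000·43.3500] = 21.4524
Node 0 (S = 85): V_0 = 1/1.05·[0.7000·3.8857 + 0.3000·21.4524] = 8.7197

$8.72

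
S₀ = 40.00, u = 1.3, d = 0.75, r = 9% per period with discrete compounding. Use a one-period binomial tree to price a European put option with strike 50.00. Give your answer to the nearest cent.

7.01

Risk-neutral probability p = (1 + 0.09 − 0.75)/(1.3 − 0.75) = 0.3400/0.5500 = 0.6182
Terminal stock prices: S_u = 52, S_d = 30
Terminal payoffs (K − S): max(-2, 0) = 0, max(20, 0) = 20
Node 0 (S = 40): V_0 = 1/1.09·[0.6182·0.0000 + 0.3818·20.0000] = 7.0058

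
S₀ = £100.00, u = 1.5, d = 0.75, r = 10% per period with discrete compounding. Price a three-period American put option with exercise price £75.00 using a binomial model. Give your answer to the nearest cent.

Risk-neutral probability p = (1 + 0.1 − 0.75)/(1.5 − 0.75) = 0.3500/0.7500 = 0.4667
Terminal stock prices: S_uuu = 337.5, S_uud = 168.8, S_udd = 84.38, S_ddd = 42.19
Terminal payoffs (K − S): max(-262.5, 0) = 0, max(-93.75, 0) = 0, max(-9.375, 0) = 0, max(32.81, 0) = 32.81
Node uu (S = 225): continuation = 1/1.1·[0.4667·0.0000 + 0.5333·0.0000] = 0.0000; exercise value = 0.0000 ≤ continuation, so V_uu = 0.0000
Node ud (S = 112.5): continuation = 1/1.1·[0.4667·0.0000 + 0.5333·0.0000] = 0.0000; exercise value = 0.0000 ≤ continuation, so V_ud = 0.0000
Node dd (S = 56.25): continuation = 1/1.1·[0.4667·0.0000 + 0.5333·32.8125] = 15.9091; exercise value = 18.7500 > continuation, so V_dd = 18.7500 (exercise)
Node u (S = 150): continuation = 1/1.1·[0.4667·0.0000 + 0.5333·0.0000] = 0.0000; exercise value = 0.0000 ≤ continuation, so V_u = 0.0000
Node d (S = 75): continuation = 1/1.1·[0.4667·0.0000 + 0.5333·18.7500] = 9.0909; exercise value = 0.0000 ≤ continuation, so V_d = 9.0909
Node 0 (S = 100): continuation = 1/1.1·[0.4667·0.0000 + 0.5333·9.0909] = 4.4077; exercise value = 0.0000 ≤ continuation, so V_0 = 4.4077

£4.41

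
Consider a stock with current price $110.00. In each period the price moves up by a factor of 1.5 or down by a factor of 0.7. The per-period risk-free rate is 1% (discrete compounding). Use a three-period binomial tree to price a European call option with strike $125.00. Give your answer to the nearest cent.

$26.83

Risk-neutral probability p = (1 + 0.01 − 0.7)/(1.5 − 0.7) = 0.3100/0.8000 = 0.3875
Terminal stock prices: S_uuu = 371.2, S_uud = 173.2, S_udd = 80.85, S_ddd = 37.73
Terminal payoffs (S − K): max(246.2, 0) = 246.2, max(48.25, 0) = 48.25, max(-44.15, 0) = 0, max(-87.27, 0) = 0
Node uu (S = 247.5): V_uu = 1/1.01·[0.3875·246.2500 + 0.6125·48.2500] = 123.7376
Node ud (S = 115.5): V_ud = 1/1.01·[0.3875·48.2500 + 0.6125·0.0000] = 18.5118
Node dd (S = 53.9): V_dd = 1/1.01·[0.3875·0.0000 + 0.6125·0.0000] = 0.0000
Node u (S = 165): V_u = 1/1.01·[0.3875·123.7376 + 0.6125·18.5118] = 58.6998
Node d (S = 77): V_d = 1/1.01·[0.3875·18.5118 + 0.6125·0.0000] = 7.1023
Node 0 (S = 110): V_0 = 1/1.01·[0.3875·58.6998 + 0.6125·7.1023] = 26.8280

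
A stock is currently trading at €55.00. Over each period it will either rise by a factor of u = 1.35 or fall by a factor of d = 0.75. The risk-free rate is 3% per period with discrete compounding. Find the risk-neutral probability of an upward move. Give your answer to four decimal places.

p = 0.4667

Risk-neutral probability p = (1 + 0.03 − 0.75)/(1.35 − 0.75) = 0.2800/0.6000 = 0.4667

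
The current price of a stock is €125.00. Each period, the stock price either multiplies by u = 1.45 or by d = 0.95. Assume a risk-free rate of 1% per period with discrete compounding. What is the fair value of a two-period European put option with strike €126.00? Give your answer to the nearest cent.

Risk-neutral probability p = (1 + 0.01 − 0.95)/(1.45 − 0.95) = 0.0600/0.5000 = 0.1200
Terminal stock prices: S_uu = 262.8, S_ud = 172.2, S_dd = 112.8
Terminal payoffs (K − S): max(-136.8, 0) = 0, max(-46.19, 0) = 0, max(13.19, 0) = 13.19
Node u (S = 181.2): V_u = 1/1.01·[0.1200·0.0000 + 0.8800·0.0000] = 0.0000
Node d (S = 118.8): V_d = 1/1.01·[0.1200·0.0000 + 0.8800·13.1875] = 11.4901
Node 0 (S = 125): V_0 = 1/1.01·[0.1200·0.0000 + 0.8800·11.4901] = 10.0112

€10.01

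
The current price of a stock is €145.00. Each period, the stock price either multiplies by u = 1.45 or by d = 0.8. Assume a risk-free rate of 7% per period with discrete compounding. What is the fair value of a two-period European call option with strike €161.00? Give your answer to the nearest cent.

€24.74

Risk-neutral probability p = (1 + 0.07 − 0.8)/(1.45 − 0.8) = 0.2700/0.6500 = 0.4154
Terminal stock prices: S_uu = 304.9, S_ud = 168.2, S_dd = 92.8
Terminal payoffs (S − K): max(143.9, 0) = 143.9, max(7.2, 0) = 7.2, max(-68.2, 0) = 0
Node u (S = 210.2): V_u = 1/1.07·[0.4154·143.8625 + 0.5846·7.2000] = 59.7827
Node d (S = 116): V_d = 1/1.07·[0.4154·7.2000 + 0.5846·0.0000] = 2.7951
Node 0 (S = 145): V_0 = 1/1.07·[0.4154·59.7827 + 0.5846·2.7951] = 24.7354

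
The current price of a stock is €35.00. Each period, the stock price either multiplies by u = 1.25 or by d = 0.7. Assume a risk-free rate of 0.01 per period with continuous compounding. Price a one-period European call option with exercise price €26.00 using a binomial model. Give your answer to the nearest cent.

€9.91

Risk-neutral probability p = (e^0.01 − 0.7)/(1.25 − 0.7) = 0.3101/0.5500 = 0.5637
Terminal stock prices: S_u = 43.75, S_d = 24.5
Terminal payoffs (S − K): max(17.75, 0) = 17.75, max(-1.5, 0) = 0
Node 0 (S = 35): V_0 = e^(−0.01)·[0.5637·17.7500 + 0.4363·0.0000] = 9.9066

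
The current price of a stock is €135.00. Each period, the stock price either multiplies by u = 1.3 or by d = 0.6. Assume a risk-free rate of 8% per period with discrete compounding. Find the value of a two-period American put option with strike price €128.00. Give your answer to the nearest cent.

Risk-neutral probability p = (1 + 0.08 − 0.6)/(1.3 − 0.6) = 0.4800/0.7000 = 0.6857
Terminal stock prices: S_uu = 228.2, S_ud = 105.3, S_dd = 48.6
Terminal payoffs (K − S): max(-100.2, 0) = 0, max(22.7, 0) = 22.7, max(79.4, 0) = 79.4
Node u (S = 175.5): continuation = 1/1.08·[0.6857·0.0000 + 0.3143·22.7000] = 6.6058; exercise value = 0.0000 ≤ continuation, so V_u = 6.6058
Node d (S = 81): continuation = 1/1.08·[0.6857·22.7000 + 0.3143·79.4000] = 37.5185; exercise value = 47.0000 > continuation, so V_d = 47.0000 (exercise)
Node 0 (S = 135): continuation = 1/1.08·[0.6857·6.6058 + 0.3143·47.0000] = 17.8714; exercise value = 0.0000 ≤ continuation, so V_0 = 17.8714

€17.87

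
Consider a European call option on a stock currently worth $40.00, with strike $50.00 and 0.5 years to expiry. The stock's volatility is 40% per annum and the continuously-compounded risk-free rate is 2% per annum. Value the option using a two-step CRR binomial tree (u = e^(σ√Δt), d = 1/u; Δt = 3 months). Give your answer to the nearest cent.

CRR parameters: u = e^(σ√Δt) = e^(0.4·√0.25) = 1.2214, d = 1/u = 0.8187
Per-period rate: rΔt = 0.02·0.25 = 0.005, so R = e^0.005 = 1.0050
Risk-neutral probability p = (e^0.005 − 0.8187)/(1.2214 − 0.8187) = 0.1863/0.4027 = 0.4626
Terminal stock prices: S_uu = 59.67, S_ud = 40, S_dd = 26.81
Terminal payoffs (S − K): max(9.673, 0) = 9.673, max(-10, 0) = 0, max(-23.19, 0) = 0
Node u (S = 48.86): V_u = e^(−0.005)·[0.4626·9.6730 + 0.5374·0.0000] = 4.4525
Node d (S = 32.75): V_d = e^(−0.005)·[0.4626·0.0000 + 0.5374·0.0000] = 0.0000
Node 0 (S = 40): V_0 = e^(−0.005)·[0.4626·4.4525 + 0.5374·0.0000] = 2.0495

$2.05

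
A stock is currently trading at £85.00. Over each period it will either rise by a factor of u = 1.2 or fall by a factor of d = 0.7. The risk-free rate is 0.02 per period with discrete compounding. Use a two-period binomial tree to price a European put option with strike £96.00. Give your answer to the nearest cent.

£17.67

Risk-neutral probability p = (1 + 0.02 − 0.7)/(1.2 − 0.7) = 0.3200/0.5000 = 0.6400
Terminal stock prices: S_uu = 122.4, S_ud = 71.4, S_dd = 41.65
Terminal payoffs (K − S): max(-26.4, 0) = 0, max(24.6, 0) = 24.6, max(54.35, 0) = 54.35
Node u (S = 102): V_u = 1/1.02·[0.6400·0.0000 + 0.3600·24.6000] = 8.6824
Node d (S = 59.5): V_d = 1/1.02·[0.6400·24.6000 + 0.3600·54.3500] = 34.6176
Node 0 (S = 85): V_0 = 1/1.02·[0.6400·8.6824 + 0.3600·34.6176] = 17.6657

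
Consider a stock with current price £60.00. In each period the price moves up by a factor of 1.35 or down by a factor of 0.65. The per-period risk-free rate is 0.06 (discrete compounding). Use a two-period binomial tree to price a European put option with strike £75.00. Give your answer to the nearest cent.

£17.24

Risk-neutral probability p = (1 + 0.06 − 0.65)/(1.35 − 0.65) = 0.4100/0.7000 = 0.5857
Terminal stock prices: S_uu = 109.4, S_ud = 52.65, S_dd = 25.35
Terminal payoffs (K − S): max(-34.35, 0) = 0, max(22.35, 0) = 22.35, max(49.65, 0) = 49.65
Node u (S = 81): V_u = 1/1.06·[0.5857·0.0000 + 0.4143·22.3500] = 8.7352
Node d (S = 39): V_d = 1/1.06·[0.5857·22.3500 + 0.4143·49.6500] = 31.7547
Node 0 (S = 60): V_0 = 1/1.06·[0.5857·8.7352 + 0.4143·31.7547] = 17.2376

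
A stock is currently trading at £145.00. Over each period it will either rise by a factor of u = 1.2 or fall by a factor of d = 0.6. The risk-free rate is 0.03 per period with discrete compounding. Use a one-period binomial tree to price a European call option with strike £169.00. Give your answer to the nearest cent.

£3.48

Risk-neutral probability p = (1 + 0.03 − 0.6)/(1.2 − 0.6) = 0.4300/0.6000 = 0.7167
Terminal stock prices: S_u = 174, S_d = 87
Terminal payoffs (S − K): max(5, 0) = 5, max(-82, 0) = 0
Node 0 (S = 145): V_0 = 1/1.03·[0.7167·5.0000 + 0.2833·0.0000] = 3.4790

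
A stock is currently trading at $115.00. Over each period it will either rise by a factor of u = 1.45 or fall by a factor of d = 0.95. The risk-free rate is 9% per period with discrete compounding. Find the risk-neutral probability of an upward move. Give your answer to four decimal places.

Risk-neutral probability p = (1 + 0.09 − 0.95)/(1.45 − 0.95) = 0.1400/0.5000 = 0.2800

p = 0.2800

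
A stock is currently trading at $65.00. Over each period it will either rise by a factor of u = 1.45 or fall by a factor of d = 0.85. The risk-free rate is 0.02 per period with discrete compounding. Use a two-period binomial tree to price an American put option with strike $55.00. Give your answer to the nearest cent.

Risk-neutral probability p = (1 + 0.02 − 0.85)/(1.45 − 0.85) = 0.1700/0.6000 = 0.2833
Terminal stock prices: S_uu = 136.7, S_ud = 80.11, S_dd = 46.96
Terminal payoffs (K − S): max(-81.66, 0) = 0, max(-25.11, 0) = 0, max(8.038, 0) = 8.038
Node u (S = 94.25): continuation = 1/1.02·[0.2833·0.0000 + 0.7167·0.0000] = 0.0000; exercise value = 0.0000 ≤ continuation, so V_u = 0.0000
Node d (S = 55.25): continuation = 1/1.02·[0.2833·0.0000 + 0.7167·8.0375] = 5.6473; exercise value = 0.0000 ≤ continuation, so V_d = 5.6473
Node 0 (S = 65): continuation = 1/1.02·[0.2833·0.0000 + 0.7167·5.6473] = 3.9678; exercise value = 0.0000 ≤ continuation, so V_0 = 3.9678

$3.97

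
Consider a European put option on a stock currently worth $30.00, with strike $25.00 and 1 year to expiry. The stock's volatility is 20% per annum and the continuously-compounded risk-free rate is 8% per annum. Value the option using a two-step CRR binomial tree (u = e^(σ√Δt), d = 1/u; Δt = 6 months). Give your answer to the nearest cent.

$0.34

CRR parameters: u = e^(σ√Δt) = e^(0.2·√0.5) = 1.1519, d = 1/u = 0.8681
Per-period rate: rΔt = 0.08·0.5 = 0.04, so R = e^0.04 = 1.0408
Risk-neutral probability p = (e^0.04 − 0.8681)/(1.1519 − 0.8681) = 0.1727/0.2838 = 0.6085
Terminal stock prices: S_uu = 39.81, S_ud = 30, S_dd = 22.61
Terminal payoffs (K − S): max(-14.81, 0) = 0, max(-5, 0) = 0, max(2.391, 0) = 2.391
Node u (S = 34.56): V_u = e^(−0.04)·[0.6085·0.0000 + 0.3915·0.0000] = 0.0000
Node d (S = 26.04): V_d = e^(−0.04)·[0.6085·0.0000 + 0.3915·2.3909] = 0.8993
Node 0 (S = 30): V_0 = e^(−0.04)·[0.6085·0.0000 + 0.3915·0.8993] = 0.3383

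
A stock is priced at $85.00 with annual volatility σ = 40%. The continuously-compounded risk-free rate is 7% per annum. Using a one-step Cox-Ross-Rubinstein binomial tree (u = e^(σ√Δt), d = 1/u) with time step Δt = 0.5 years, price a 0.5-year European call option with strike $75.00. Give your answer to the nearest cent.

$17.95

CRR parameters: u = e^(σ√Δt) = e^(0.4·√0.5) = 1.3269, d = 1/u = 0.7536
Per-period rate: rΔt = 0.07·0.5 = 0.035, so R = e^0.035 = 1.0356
Risk-neutral probability p = (e^0.035 − 0.7536)/(1.3269 − 0.7536) = 0.2820/0.5733 = 0.4919
Terminal stock prices: S_u = 112.8, S_d = 64.06
Terminal payoffs (S − K): max(37.79, 0) = 37.79, max(-10.94, 0) = 0
Node 0 (S = 85): V_0 = e^(−0.035)·[0.4919·37.7862 + 0.5081·0.0000] = 17.9475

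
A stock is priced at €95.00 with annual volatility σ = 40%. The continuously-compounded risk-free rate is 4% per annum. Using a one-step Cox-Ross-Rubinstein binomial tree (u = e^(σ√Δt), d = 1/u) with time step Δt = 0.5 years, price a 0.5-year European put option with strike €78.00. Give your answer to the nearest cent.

CRR parameters: u = e^(σ√Δt) = e^(0.4·√0.5) = 1.3269, d = 1/u = 0.7536
Per-period rate: rΔt = 0.04·0.5 = 0.02, so R = e^0.02 = 1.0202
Risk-neutral probability p = (e^0.02 − 0.7536)/(1.3269 − 0.7536) = 0.2666/0.5733 = 0.4650
Terminal stock prices: S_u = 126.1, S_d = 71.6
Terminal payoffs (K − S): max(-48.06, 0) = 0, max(6.404, 0) = 6.404
Node 0 (S = 95): V_0 = e^(−0.02)·[0.4650·0.0000 + 0.5350·6.4044] = 3.3585

€3.36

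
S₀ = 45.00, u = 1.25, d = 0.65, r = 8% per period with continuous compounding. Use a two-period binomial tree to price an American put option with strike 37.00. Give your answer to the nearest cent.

Risk-neutral probability p = (e^0.08 − 0.65)/(1.25 − 0.65) = 0.4333/0.6000 = 0.7221
Terminal stock prices: S_uu = 70.31, S_ud = 36.56, S_dd = 19.01
Terminal payoffs (K − S): max(-33.31, 0) = 0, max(0.4375, 0) = 0.4375, max(17.99, 0) = 17.99
Node u (S = 56.25): continuation = e^(−0.08)·[0.7221·0.0000 + 0.2779·0.4375] = 0.1122; exercise value = 0.0000 ≤ continuation, so V_u = 0.1122
Node d (S = 29.25): continuation = e^(−0.08)·[0.7221·0.4375 + 0.2779·17.9875] = 4.9053; exercise value = 7.7500 > continuation, so V_d = 7.7500 (exercise)
Node 0 (S = 45): continuation = e^(−0.08)·[0.7221·0.1122 + 0.2779·7.7500] = 2.0626; exercise value = 0.0000 ≤ continuation, so V_0 = 2.0626

2.06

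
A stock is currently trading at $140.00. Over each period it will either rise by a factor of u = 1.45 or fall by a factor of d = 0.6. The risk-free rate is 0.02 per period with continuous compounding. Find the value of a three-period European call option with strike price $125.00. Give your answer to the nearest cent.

$52.36

Risk-neutral probability p = (e^0.02 − 0.6)/(1.45 − 0.6) = 0.4202/0.8500 = 0.4944
Terminal stock prices: S_uuu = 426.8, S_uud = 176.6, S_udd = 73.08, S_ddd = 30.24
Terminal payoffs (S − K): max(301.8, 0) = 301.8, max(51.61, 0) = 51.61, max(-51.92, 0) = 0, max(-94.76, 0) = 0
Node uu (S = 294.4): V_uu = e^(−0.02)·[0.4944·301.8075 + 0.5056·51.6100] = 171.8252
Node ud (S = 121.8): V_ud = e^(−0.02)·[0.4944·51.6100 + 0.5056·0.0000] = 25.0084
Node dd (S = 50.4): V_dd = e^(−0.02)·[0.4944·0.0000 + 0.5056·0.0000] = 0.0000
Node u (S = 203): V_u = e^(−0.02)·[0.4944·171.8252 + 0.5056·25.0084] = 95.6556
Node d (S = 84): V_d = e^(−0.02)·[0.4944·25.0084 + 0.5056·0.0000] = 12.1182
Node 0 (S = 140): V_0 = e^(−0.02)·[0.4944·95.6556 + 0.5056·12.1182] = 52.3576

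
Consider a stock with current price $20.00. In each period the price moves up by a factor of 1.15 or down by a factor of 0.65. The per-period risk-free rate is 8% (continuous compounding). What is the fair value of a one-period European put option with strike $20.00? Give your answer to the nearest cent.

Risk-neutral probability p = (e^0.08 − 0.65)/(1.15 − 0.65) = 0.4333/0.5000 = 0.8666
Terminal stock prices: S_u = 23, S_d = 13
Terminal payoffs (K − S): max(-3, 0) = 0, max(7, 0) = 7
Node 0 (S = 20): V_0 = e^(−0.08)·[0.8666·0.0000 + 0.1334·7.0000] = 0.8622

$0.86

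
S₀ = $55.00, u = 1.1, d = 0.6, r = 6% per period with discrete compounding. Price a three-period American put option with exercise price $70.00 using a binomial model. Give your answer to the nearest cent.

Risk-neutral probability p = (1 + 0.06 − 0.6)/(1.1 − 0.6) = 0.4600/0.5000 = 0.9200
Terminal stock prices: S_uuu = 73.21, S_uud = 39.93, S_udd = 21.78, S_ddd = 11.88
Terminal payoffs (K − S): max(-3.205, 0) = 0, max(30.07, 0) = 30.07, max(48.22, 0) = 48.22, max(58.12, 0) = 58.12
Node uu (S = 66.55): continuation = 1/1.06·[0.9200·0.0000 + 0.0800·30.0700] = 2.2694; exercise value = 3.4500 > continuation, so V_uu = 3.4500 (exercise)
Node ud (S = 36.3): continuation = 1/1.06·[0.9200·30.0700 + 0.0800·48.2200] = 29.7377; exercise value = 33.7000 > continuation, so V_ud = 33.7000 (exercise)
Node dd (S = 19.8): continuation = 1/1.06·[0.9200·48.2200 + 0.0800·58.1200] = 46.2377; exercise value = 50.2000 > continuation, so V_dd = 50.2000 (exercise)
Node u (S = 60.5): continuation = 1/1.06·[0.9200·3.4500 + 0.0800·33.7000] = 5.5377; exercise value = 9.5000 > continuation, so V_u = 9.5000 (exercise)
Node d (S = 33): continuation = 1/1.06·[0.9200·33.7000 + 0.0800·50.2000] = 33.0377; exercise value = 37.0000 > continuation, so V_d = 37.0000 (exercise)
Node 0 (S = 55): continuation = 1/1.06·[0.9200·9.5000 + 0.0800·37.0000] = 11.0377; exercise value = 15.0000 > continuation, so V_0 = 15.0000 (exercise)

$15.00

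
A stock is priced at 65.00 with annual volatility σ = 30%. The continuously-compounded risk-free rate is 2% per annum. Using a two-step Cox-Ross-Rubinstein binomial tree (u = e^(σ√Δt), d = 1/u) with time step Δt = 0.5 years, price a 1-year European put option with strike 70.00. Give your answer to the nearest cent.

9.99

CRR parameters: u = e^(σ√Δt) = e^(0.3·√0.5) = 1.2363, d = 1/u = 0.8089
Per-period rate: rΔt = 0.02·0.5 = 0.01, so R = e^0.01 = 1.0101
Risk-neutral probability p = (e^0.01 − 0.8089)/(1.2363 − 0.8089) = 0.2012/0.4275 = 0.4707
Terminal stock prices: S_uu = 99.35, S_ud = 65, S_dd = 42.53
Terminal payoffs (K − S): max(-29.35, 0) = 0, max(5, 0) = 5, max(27.47, 0) = 27.47
Node u (S = 80.36): V_u = e^(−0.01)·[0.4707·0.0000 + 0.5293·5.0000] = 2.6203
Node d (S = 52.58): V_d = e^(−0.01)·[0.4707·5.0000 + 0.5293·27.4737] = 16.7277
Node 0 (S = 65): V_0 = e^(−0.01)·[0.4707·2.6203 + 0.5293·16.7277] = 9.9873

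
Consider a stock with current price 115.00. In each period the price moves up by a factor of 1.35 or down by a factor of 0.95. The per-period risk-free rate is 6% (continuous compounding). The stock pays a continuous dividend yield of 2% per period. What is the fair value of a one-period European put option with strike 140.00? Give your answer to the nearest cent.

Per-period risk-free factor R = e^0.06 = 1.0618; dividend-adjusted growth = e^(0.06−0.02) = 1.0408.
Risk-neutral probability p = (1.0408 − 0.95)/(1.35 − 0.95) = 0.0908/0.4000 = 0.2270
Terminal stock prices: S_u = 155.2, S_d = 109.2
Terminal payoffs (K − S): max(-15.25, 0) = 0, max(30.75, 0) = 30.75
Node 0 (S = 115): V_0 = e^(−0.06)·[0.2270·0.0000 + 0.7730·30.7500] = 22.3847

22.38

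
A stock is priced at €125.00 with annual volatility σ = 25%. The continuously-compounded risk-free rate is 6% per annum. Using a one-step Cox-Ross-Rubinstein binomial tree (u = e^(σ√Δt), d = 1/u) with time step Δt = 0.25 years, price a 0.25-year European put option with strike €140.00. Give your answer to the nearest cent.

€13.77

CRR parameters: u = e^(σ√Δt) = e^(0.25·√0.25) = 1.1331, d = 1/u = 0.8825
Per-period rate: rΔt = 0.06·0.25 = 0.015, so R = e^0.015 = 1.0151
Risk-neutral probability p = (e^0.015 − 0.8825)/(1.1331 − 0.8825) = 0.1326/0.2507 = 0.5291
Terminal stock prices: S_u = 141.6, S_d = 110.3
Terminal payoffs (K − S): max(-1.644, 0) = 0, max(29.69, 0) = 29.69
Node 0 (S = 125): V_0 = e^(−0.015)·[0.5291·0.0000 + 0.4709·29.6879] = 13.7723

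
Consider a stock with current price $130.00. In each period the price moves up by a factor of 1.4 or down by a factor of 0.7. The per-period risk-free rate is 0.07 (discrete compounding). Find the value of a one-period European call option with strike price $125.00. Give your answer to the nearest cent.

Risk-neutral probability p = (1 + 0.07 − 0.7)/(1.4 − 0.7) = 0.3700/0.7000 = 0.5286
Terminal stock prices: S_u = 182, S_d = 91
Terminal payoffs (S − K): max(57, 0) = 57, max(-34, 0) = 0
Node 0 (S = 130): V_0 = 1/1.07·[0.5286·57.0000 + 0.4714·0.0000] = 28.1575

$28.16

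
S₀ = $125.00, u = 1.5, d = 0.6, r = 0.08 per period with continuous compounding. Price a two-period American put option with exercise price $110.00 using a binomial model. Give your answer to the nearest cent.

$14.96

Risk-neutral probability p = (e^0.08 − 0.6)/(1.5 − 0.6) = 0.4833/0.9000 = 0.5370
Terminal stock prices: S_uu = 281.2, S_ud = 112.5, S_dd = 45
Terminal payoffs (K − S): max(-171.2, 0) = 0, max(-2.5, 0) = 0, max(65, 0) = 65
Node u (S = 187.5): continuation = e^(−0.08)·[0.5370·0.0000 + 0.4630·0.0000] = 0.0000; exercise value = 0.0000 ≤ continuation, so V_u = 0.0000
Node d (S = 75): continuation = e^(−0.08)·[0.5370·0.0000 + 0.4630·65.0000] = 27.7820; exercise value = 35.0000 > continuation, so V_d = 35.0000 (exercise)
Node 0 (S = 125): continuation = e^(−0.08)·[0.5370·0.0000 + 0.4630·35.0000] = 14.9596; exercise value = 0.0000 ≤ continuation, so V_0 = 14.9596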